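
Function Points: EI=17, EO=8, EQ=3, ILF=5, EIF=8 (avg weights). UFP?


UFP = EI*4 + EO*5 + EQ*4 + ILF*10 + EIF*7
UFP = 17*4 + 8*5 + 3*4 + 5*10 + 8*7
UFP = 68 + 40 + 12 + 50 + 56
UFP = 226

226


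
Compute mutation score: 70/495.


Mutation score = killed / total * 100
Mutation score = 70 / 495 * 100
Mutation score = 14.14%

14.14%


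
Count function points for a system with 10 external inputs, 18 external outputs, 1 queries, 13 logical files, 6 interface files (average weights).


UFP = EI*4 + EO*5 + EQ*4 + ILF*10 + EIF*7
UFP = 10*4 + 18*5 + 1*4 + 13*10 + 6*7
UFP = 40 + 90 + 4 + 130 + 42
UFP = 306

306


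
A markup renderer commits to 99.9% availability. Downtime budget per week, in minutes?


Formula: allowed downtime = period * (100 - SLA) / 100
Period (week) = 10080 minutes
Unavailability fraction = (100 - 99.9) / 100
Allowed downtime = 10080 * (100 - 99.9) / 100
Allowed downtime = 10.08 minutes

10.08 minutes


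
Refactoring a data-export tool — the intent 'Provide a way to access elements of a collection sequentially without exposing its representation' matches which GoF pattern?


This matches the Iterator pattern

Iterator


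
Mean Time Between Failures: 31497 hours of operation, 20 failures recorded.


Formula: MTBF = Total operating time / Number of failures
MTBF = 31497 / 20
MTBF = 1574.85 hours

1574.85 hours


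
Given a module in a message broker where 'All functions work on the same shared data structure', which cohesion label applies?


Reasoning: Functions share data
Type: Communicational cohesion

Communicational cohesion


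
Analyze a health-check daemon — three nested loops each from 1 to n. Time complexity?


Reasoning: three levels of nesting over n
Complexity: O(n^3)

O(n^3)


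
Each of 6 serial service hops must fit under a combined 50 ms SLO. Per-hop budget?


Formula: per_stage = total_budget / stages
per_stage = 50 / 6
per_stage = 8.33 ms

8.33 ms


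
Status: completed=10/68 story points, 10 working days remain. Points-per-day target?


Formula: Required rate = Remaining points / Days left
Remaining = 68 - 10 = 58 points
Required rate = 58 / 10 = 5.8 points/day

5.8 points/day


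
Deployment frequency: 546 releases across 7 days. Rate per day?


Formula: deployments per day = releases / days
= 546 / 7
= 78.0 deploys/day
(equivalently, 546.0 deploys/week)

78.0 deploys/day


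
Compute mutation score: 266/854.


Mutation score = killed / total * 100
Mutation score = 266 / 854 * 100
Mutation score = 31.15%

31.15%


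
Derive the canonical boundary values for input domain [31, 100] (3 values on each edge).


Range: [31, 100]
Boundaries: just below min, min, min+1, max-1, max, just above max
Values: [30, 31, 32, 99, 100, 101]

[30, 31, 32, 99, 100, 101]


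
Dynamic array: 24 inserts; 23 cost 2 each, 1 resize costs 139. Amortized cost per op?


Formula: Amortized cost = Total cost / Operations
Total cost = (23 * 2) + (1 * 139)
Total cost = 46 + 139 = 185
Amortized = 185 / 24 = 7.7083

7.7083


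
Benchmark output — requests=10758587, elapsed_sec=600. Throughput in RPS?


Formula: throughput = requests / seconds
throughput = 10758587 / 600
throughput = 17930.98 requests/second

17930.98 requests/second


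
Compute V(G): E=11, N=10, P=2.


Formula: V(G) = E - N + 2P
V(G) = 11 - 10 + 2*2
V(G) = 1 + 4
V(G) = 5

5


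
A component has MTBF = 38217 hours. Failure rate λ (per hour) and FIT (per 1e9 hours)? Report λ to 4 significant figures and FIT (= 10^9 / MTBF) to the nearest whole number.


Formula: λ = 1 / MTBF; FIT = λ × 1e9 = 1e9 / MTBF
λ = 1 / 38217 ≈ 2.617e-05 failures/hour
FIT = 1e9 / 38217 ≈ 26166 failures per 1e9 hours (nearest whole number)

λ = 2.617e-05 /h, FIT = 26166


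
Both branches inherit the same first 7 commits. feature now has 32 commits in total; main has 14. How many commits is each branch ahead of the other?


Common ancestor: commit #7
feature commits after divergence: 32 - 7 = 25
main commits after divergence: 14 - 7 = 7
feature is 25 commits ahead of main
main is 7 commits ahead of feature

feature ahead: 25, main ahead: 7


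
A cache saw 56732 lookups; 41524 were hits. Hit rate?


Formula: hit rate = hits / (hits + misses) * 100
hit rate = 41524 / (41524 + 15208) * 100
hit rate = 41524 / 56732 * 100
hit rate = 73.19%

73.19%


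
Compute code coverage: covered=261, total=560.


Coverage = covered / total * 100
Coverage = 261 / 560 * 100
Coverage = 46.61%

46.61%


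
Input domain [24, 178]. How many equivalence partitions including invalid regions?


Valid range: [24, 178]
Class 1: x < 24 — invalid
Class 2: 24 ≤ x ≤ 178 — valid
Class 3: x > 178 — invalid
Total equivalence classes: 3

3 equivalence classes


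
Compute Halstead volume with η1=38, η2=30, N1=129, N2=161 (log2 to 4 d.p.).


Formula: V = N * log2(η), where N = N1 + N2 and η = η1 + η2
η = 38 + 30 = 68
N = 129 + 161 = 290
log2(68) ≈ 6.0875
V = 290 * 6.0875 = 1765.38

1765.38


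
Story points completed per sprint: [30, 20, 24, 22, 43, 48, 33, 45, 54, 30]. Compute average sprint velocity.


Formula: Avg velocity = Total points / Number of sprints
Points: [30, 20, 24, 22, 43, 48, 33, 45, 54, 30]
Sum = 30 + 20 + 24 + 22 + 43 + 48 + 33 + 45 + 54 + 30 = 349
Avg velocity = 349 / 10 = 34.9 points/sprint

34.9 points/sprint


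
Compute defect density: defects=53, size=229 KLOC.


Defect density = defects / KLOC
Defect density = 53 / 229
Defect density = 0.231 defects/KLOC

0.231 defects/KLOC


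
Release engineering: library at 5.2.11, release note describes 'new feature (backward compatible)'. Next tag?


Current: 5.2.11
Change category: 'new feature (backward compatible)' → minor bump
SemVer rule: minor bump → increment MINOR, reset PATCH to 0 (MAJOR unchanged)
New: 5.3.0

5.3.0


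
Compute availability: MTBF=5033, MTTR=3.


Availability = MTBF / (MTBF + MTTR)
Availability = 5033 / (5033 + 3)
Availability = 5033 / 5036
Availability = 99.9404%

99.9404%


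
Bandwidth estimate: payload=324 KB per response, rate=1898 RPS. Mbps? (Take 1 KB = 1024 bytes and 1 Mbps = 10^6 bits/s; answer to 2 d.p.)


Formula: Mbps = payload_bytes * RPS * 8 / 1e6
Payload per request = 324 KB = 324 * 1024 = 331776 bytes
Total bytes/sec = 331776 * 1898 = 629710848
Total bits/sec = 629710848 * 8 = 5037686784
Mbps = 5037686784 / 1e6 = 5037.69

5037.69 Mbps


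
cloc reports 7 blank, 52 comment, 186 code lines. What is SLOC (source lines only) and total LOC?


Total LOC = blank + comment + code
Total LOC = 7 + 52 + 186 = 245
SLOC (source only) = code = 186

Total LOC: 245, SLOC: 186


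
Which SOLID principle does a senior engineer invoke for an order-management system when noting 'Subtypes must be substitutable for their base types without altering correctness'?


This describes the Liskov Substitution Principle (LSP)

Liskov Substitution Principle (LSP)


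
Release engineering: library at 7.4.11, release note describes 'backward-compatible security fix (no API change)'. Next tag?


Current: 7.4.11
Change category: 'backward-compatible security fix (no API change)' → patch bump
SemVer rule: patch bump → increment PATCH (MAJOR and MINOR unchanged)
New: 7.4.12

7.4.12


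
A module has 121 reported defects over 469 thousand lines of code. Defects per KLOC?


Defect density = defects / KLOC
Defect density = 121 / 469
Defect density = 0.258 defects/KLOC

0.258 defects/KLOC


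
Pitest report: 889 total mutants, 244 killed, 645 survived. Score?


Mutation score = killed / total * 100
Mutation score = 244 / 889 * 100
Mutation score = 27.45%

27.45%


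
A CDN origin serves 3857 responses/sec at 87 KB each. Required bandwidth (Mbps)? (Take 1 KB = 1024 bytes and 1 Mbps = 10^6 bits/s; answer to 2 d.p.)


Formula: Mbps = payload_bytes * RPS * 8 / 1e6
Payload per request = 87 KB = 87 * 1024 = 89088 bytes
Total bytes/sec = 89088 * 3857 = 343612416
Total bits/sec = 343612416 * 8 = 2748899328
Mbps = 2748899328 / 1e6 = 2748.9

2748.9 Mbps


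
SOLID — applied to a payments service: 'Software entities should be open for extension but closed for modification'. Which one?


This describes the Open/Closed Principle (OCP)

Open/Closed Principle (OCP)


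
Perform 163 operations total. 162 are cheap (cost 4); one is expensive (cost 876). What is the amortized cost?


Formula: Amortized cost = Total cost / Operations
Total cost = (162 * 4) + (1 * 876)
Total cost = 648 + 876 = 1524
Amortized = 1524 / 163 = 9.3497

9.3497


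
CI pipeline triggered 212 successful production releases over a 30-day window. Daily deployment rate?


Formula: deployments per day = releases / days
= 212 / 30
= 7.067 deploys/day
(equivalently, 49.47 deploys/week)

7.067 deploys/day


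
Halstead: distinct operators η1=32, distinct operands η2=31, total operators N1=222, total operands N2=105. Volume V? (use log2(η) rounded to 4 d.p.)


Formula: V = N * log2(η), where N = N1 + N2 and η = η1 + η2
η = 32 + 31 = 63
N = 222 + 105 = 327
log2(63) ≈ 5.9773
V = 327 * 5.9773 = 1954.58

1954.58


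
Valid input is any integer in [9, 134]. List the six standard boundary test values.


Range: [9, 134]
Boundaries: just below min, min, min+1, max-1, max, just above max
Values: [8, 9, 10, 133, 134, 135]

[8, 9, 10, 133, 134, 135]


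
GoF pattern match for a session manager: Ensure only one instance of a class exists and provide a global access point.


This matches the Singleton pattern

Singleton


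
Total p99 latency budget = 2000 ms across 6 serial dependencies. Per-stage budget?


Formula: per_stage = total_budget / stages
per_stage = 2000 / 6
per_stage = 333.33 ms

333.33 ms


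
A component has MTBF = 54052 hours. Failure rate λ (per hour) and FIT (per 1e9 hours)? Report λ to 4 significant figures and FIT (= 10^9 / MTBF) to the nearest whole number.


Formula: λ = 1 / MTBF; FIT = λ × 1e9 = 1e9 / MTBF
λ = 1 / 54052 ≈ 1.850e-05 failures/hour
FIT = 1e9 / 54052 ≈ 18501 failures per 1e9 hours (nearest whole number)

λ = 1.850e-05 /h, FIT = 18501


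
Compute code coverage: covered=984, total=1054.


Coverage = covered / total * 100
Coverage = 984 / 1054 * 100
Coverage = 93.36%

93.36%


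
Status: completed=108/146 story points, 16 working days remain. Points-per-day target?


Formula: Required rate = Remaining points / Days left
Remaining = 146 - 108 = 38 points
Required rate = 38 / 16 = 2.38 points/day

2.38 points/day


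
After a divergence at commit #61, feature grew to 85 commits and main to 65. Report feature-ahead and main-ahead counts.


Common ancestor: commit #61
feature commits after divergence: 85 - 61 = 24
main commits after divergence: 65 - 61 = 4
feature is 24 commits ahead of main
main is 4 commits ahead of feature

feature ahead: 24, main ahead: 4


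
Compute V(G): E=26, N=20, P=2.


Formula: V(G) = E - N + 2P
V(G) = 26 - 20 + 2*2
V(G) = 6 + 4
V(G) = 10

10


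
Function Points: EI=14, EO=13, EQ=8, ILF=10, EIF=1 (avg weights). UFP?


UFP = EI*4 + EO*5 + EQ*4 + ILF*10 + EIF*7
UFP = 14*4 + 13*5 + 8*4 + 10*10 + 1*7
UFP = 56 + 65 + 32 + 100 + 7
UFP = 260

260


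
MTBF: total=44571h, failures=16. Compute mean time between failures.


Formula: MTBF = Total operating time / Number of failures
MTBF = 44571 / 16
MTBF = 2785.69 hours

2785.69 hours


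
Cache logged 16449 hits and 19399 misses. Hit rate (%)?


Formula: hit rate = hits / (hits + misses) * 100
hit rate = 16449 / (16449 + 19399) * 100
hit rate = 16449 / 35848 * 100
hit rate = 45.89%

45.89%


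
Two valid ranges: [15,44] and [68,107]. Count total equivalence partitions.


Valid ranges: [15,44] and [68,107]
Class 1: x < 15 — invalid
Class 2: 15 ≤ x ≤ 44 — valid
Class 3: 44 < x < 68 — invalid (gap between ranges)
Class 4: 68 ≤ x ≤ 107 — valid
Class 5: x > 107 — invalid
Total equivalence classes: 5

5 equivalence classes


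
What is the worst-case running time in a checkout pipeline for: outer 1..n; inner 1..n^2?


Reasoning: n times n^2
Complexity: O(n^3)

O(n^3)


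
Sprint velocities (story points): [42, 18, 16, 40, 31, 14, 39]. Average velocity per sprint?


Formula: Avg velocity = Total points / Number of sprints
Points: [42, 18, 16, 40, 31, 14, 39]
Sum = 42 + 18 + 16 + 40 + 31 + 14 + 39 = 200
Avg velocity = 200 / 7 = 28.57 points/sprint

28.57 points/sprint


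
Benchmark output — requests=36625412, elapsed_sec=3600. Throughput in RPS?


Formula: throughput = requests / seconds
throughput = 36625412 / 3600
throughput = 10173.73 requests/second

10173.73 requests/second


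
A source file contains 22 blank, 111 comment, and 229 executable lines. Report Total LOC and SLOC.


Total LOC = blank + comment + code
Total LOC = 22 + 111 + 229 = 362
SLOC (source only) = code = 229

Total LOC: 362, SLOC: 229


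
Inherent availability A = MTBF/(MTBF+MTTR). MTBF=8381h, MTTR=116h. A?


Availability = MTBF / (MTBF + MTTR)
Availability = 8381 / (8381 + 116)
Availability = 8381 / 8497
Availability = 98.6348%

98.6348%


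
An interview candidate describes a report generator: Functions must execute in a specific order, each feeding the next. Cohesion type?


Reasoning: Output of one is input to next
Type: Sequential cohesion

Sequential cohesion


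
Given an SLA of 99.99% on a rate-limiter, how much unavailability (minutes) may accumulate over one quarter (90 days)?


Formula: allowed downtime = period * (100 - SLA) / 100
Period (quarter (90 days)) = 129600 minutes
Unavailability fraction = (100 - 99.99) / 100
Allowed downtime = 129600 * (100 - 99.99) / 100
Allowed downtime = 12.96 minutes

12.96 minutes


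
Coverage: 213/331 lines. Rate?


Coverage = covered / total * 100
Coverage = 213 / 331 * 100
Coverage = 64.35%

64.35%


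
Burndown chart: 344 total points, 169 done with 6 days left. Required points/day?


Formula: Required rate = Remaining points / Days left
Remaining = 344 - 169 = 175 points
Required rate = 175 / 6 = 29.17 points/day

29.17 points/day


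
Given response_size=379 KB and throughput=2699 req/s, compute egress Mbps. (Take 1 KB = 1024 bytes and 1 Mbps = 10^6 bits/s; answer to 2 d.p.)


Formula: Mbps = payload_bytes * RPS * 8 / 1e6
Payload per request = 379 KB = 379 * 1024 = 388096 bytes
Total bytes/sec = 388096 * 2699 = 1047471104
Total bits/sec = 1047471104 * 8 = 8379768832
Mbps = 8379768832 / 1e6 = 8379.77

8379.77 Mbps


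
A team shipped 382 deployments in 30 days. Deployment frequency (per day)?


Formula: deployments per day = releases / days
= 382 / 30
= 12.733 deploys/day
(equivalently, 89.13 deploys/week)

12.733 deploys/day


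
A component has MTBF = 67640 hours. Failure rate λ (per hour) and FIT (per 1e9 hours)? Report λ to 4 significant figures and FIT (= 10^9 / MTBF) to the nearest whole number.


Formula: λ = 1 / MTBF; FIT = λ × 1e9 = 1e9 / MTBF
λ = 1 / 67640 ≈ 1.478e-05 failures/hour
FIT = 1e9 / 67640 ≈ 14784 failures per 1e9 hours (nearest whole number)

λ = 1.478e-05 /h, FIT = 14784


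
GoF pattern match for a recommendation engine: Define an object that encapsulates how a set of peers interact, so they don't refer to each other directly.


This matches the Mediator pattern

Mediator


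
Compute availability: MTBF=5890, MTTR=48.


Availability = MTBF / (MTBF + MTTR)
Availability = 5890 / (5890 + 48)
Availability = 5890 / 5938
Availability = 99.1916%

99.1916%


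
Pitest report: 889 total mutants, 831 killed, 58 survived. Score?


Mutation score = killed / total * 100
Mutation score = 831 / 889 * 100
Mutation score = 93.48%

93.48%


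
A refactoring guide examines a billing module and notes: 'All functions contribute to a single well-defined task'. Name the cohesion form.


Reasoning: Best: single purpose
Type: Functional cohesion

Functional cohesion


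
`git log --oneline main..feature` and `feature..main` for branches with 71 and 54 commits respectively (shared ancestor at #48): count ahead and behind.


Common ancestor: commit #48
feature commits after divergence: 71 - 48 = 23
main commits after divergence: 54 - 48 = 6
feature is 23 commits ahead of main
main is 6 commits ahead of feature

feature ahead: 23, main ahead: 6


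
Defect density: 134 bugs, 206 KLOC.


Defect density = defects / KLOC
Defect density = 134 / 206
Defect density = 0.65 defects/KLOC

0.65 defects/KLOC


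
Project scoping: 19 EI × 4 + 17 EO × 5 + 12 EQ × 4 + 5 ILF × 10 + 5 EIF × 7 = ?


UFP = EI*4 + EO*5 + EQ*4 + ILF*10 + EIF*7
UFP = 19*4 + 17*5 + 12*4 + 5*10 + 5*7
UFP = 76 + 85 + 48 + 50 + 35
UFP = 294

294


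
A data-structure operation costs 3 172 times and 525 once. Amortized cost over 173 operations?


Formula: Amortized cost = Total cost / Operations
Total cost = (172 * 3) + (1 * 525)
Total cost = 516 + 525 = 1041
Amortized = 1041 / 173 = 6.0173

6.0173


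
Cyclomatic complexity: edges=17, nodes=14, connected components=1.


Formula: V(G) = E - N + 2P
V(G) = 17 - 14 + 2*1
V(G) = 3 + 2
V(G) = 5

5


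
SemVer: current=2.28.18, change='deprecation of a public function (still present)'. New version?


Current: 2.28.18
Change category: 'deprecation of a public function (still present)' → minor bump
SemVer rule: minor bump → increment MINOR, reset PATCH to 0 (MAJOR unchanged)
New: 2.29.0

2.29.0


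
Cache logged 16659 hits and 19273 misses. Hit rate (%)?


Formula: hit rate = hits / (hits + misses) * 100
hit rate = 16659 / (16659 + 19273) * 100
hit rate = 16659 / 35932 * 100
hit rate = 46.36%

46.36%


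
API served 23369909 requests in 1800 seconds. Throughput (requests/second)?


Formula: throughput = requests / seconds
throughput = 23369909 / 1800
throughput = 12983.28 requests/second

12983.28 requests/second


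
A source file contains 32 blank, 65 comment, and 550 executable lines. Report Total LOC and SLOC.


Total LOC = blank + comment + code
Total LOC = 32 + 65 + 550 = 647
SLOC (source only) = code = 550

Total LOC: 647, SLOC: 550


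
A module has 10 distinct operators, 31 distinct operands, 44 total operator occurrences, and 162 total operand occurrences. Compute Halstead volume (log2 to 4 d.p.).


Formula: V = N * log2(η), where N = N1 + N2 and η = η1 + η2
η = 10 + 31 = 41
N = 44 + 162 = 206
log2(41) ≈ 5.3576
V = 206 * 5.3576 = 1103.67

1103.67


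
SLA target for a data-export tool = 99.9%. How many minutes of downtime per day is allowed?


Formula: allowed downtime = period * (100 - SLA) / 100
Period (day) = 1440 minutes
Unavailability fraction = (100 - 99.9) / 100
Allowed downtime = 1440 * (100 - 99.9) / 100
Allowed downtime = 1.44 minutes

1.44 minutes


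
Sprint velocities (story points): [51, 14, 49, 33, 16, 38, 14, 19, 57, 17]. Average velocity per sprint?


Formula: Avg velocity = Total points / Number of sprints
Points: [51, 14, 49, 33, 16, 38, 14, 19, 57, 17]
Sum = 51 + 14 + 49 + 33 + 16 + 38 + 14 + 19 + 57 + 17 = 308
Avg velocity = 308 / 10 = 30.8 points/sprint

30.8 points/sprint


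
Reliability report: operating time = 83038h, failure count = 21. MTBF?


Formula: MTBF = Total operating time / Number of failures
MTBF = 83038 / 21
MTBF = 3954.19 hours

3954.19 hours


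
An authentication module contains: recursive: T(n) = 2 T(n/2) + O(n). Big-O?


Reasoning: master theorem case 2 (merge-sort recurrence)
Complexity: O(n log n)

O(n log n)


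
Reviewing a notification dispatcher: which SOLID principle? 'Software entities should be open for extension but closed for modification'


This describes the Open/Closed Principle (OCP)

Open/Closed Principle (OCP)


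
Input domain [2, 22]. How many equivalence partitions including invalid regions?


Valid range: [2, 22]
Class 1: x < 2 — invalid
Class 2: 2 ≤ x ≤ 22 — valid
Class 3: x > 22 — invalid
Total equivalence classes: 3

3 equivalence classes


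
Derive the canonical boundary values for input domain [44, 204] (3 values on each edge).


Range: [44, 204]
Boundaries: just below min, min, min+1, max-1, max, just above max
Values: [43, 44, 45, 203, 204, 205]

[43, 44, 45, 203, 204, 205]


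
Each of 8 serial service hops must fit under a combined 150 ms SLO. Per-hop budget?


Formula: per_stage = total_budget / stages
per_stage = 150 / 8
per_stage = 18.75 ms

18.75 ms


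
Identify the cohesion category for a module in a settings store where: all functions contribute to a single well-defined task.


Reasoning: Best: single purpose
Type: Functional cohesion

Functional cohesion


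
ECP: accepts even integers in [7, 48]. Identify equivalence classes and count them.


Constraint: even integers in [7, 48]
Class 1: x < 7 — out-of-range invalid
Class 2: x in [7,48] but odd — wrong type invalid
Class 3: x in [7,48] and even — valid
Class 4: x > 48 — out-of-range invalid
Total equivalence classes: 4

4 equivalence classes


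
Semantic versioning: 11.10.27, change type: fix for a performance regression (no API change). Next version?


Current: 11.10.27
Change category: 'fix for a performance regression (no API change)' → patch bump
SemVer rule: patch bump → increment PATCH (MAJOR and MINOR unchanged)
New: 11.10.28

11.10.28


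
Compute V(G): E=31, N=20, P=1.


Formula: V(G) = E - N + 2P
V(G) = 31 - 20 + 2*1
V(G) = 11 + 2
V(G) = 13

13


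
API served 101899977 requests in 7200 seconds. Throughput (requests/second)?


Formula: throughput = requests / seconds
throughput = 101899977 / 7200
throughput = 14152.77 requests/second

14152.77 requests/second


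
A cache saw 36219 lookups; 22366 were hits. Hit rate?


Formula: hit rate = hits / (hits + misses) * 100
hit rate = 22366 / (22366 + 13853) * 100
hit rate = 22366 / 36219 * 100
hit rate = 61.75%

61.75%


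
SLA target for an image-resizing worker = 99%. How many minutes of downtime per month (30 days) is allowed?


Formula: allowed downtime = period * (100 - SLA) / 100
Period (month (30 days)) = 43200 minutes
Unavailability fraction = (100 - 99.0) / 100
Allowed downtime = 43200 * (100 - 99.0) / 100
Allowed downtime = 432.0 minutes

432.0 minutes


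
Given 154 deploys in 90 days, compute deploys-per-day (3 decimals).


Formula: deployments per day = releases / days
= 154 / 90
= 1.711 deploys/day
(equivalently, 11.98 deploys/week)

1.711 deploys/day


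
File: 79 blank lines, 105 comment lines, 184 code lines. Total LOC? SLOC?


Total LOC = blank + comment + code
Total LOC = 79 + 105 + 184 = 368
SLOC (source only) = code = 184

Total LOC: 368, SLOC: 184


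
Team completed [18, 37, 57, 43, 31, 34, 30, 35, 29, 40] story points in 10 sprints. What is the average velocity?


Formula: Avg velocity = Total points / Number of sprints
Points: [18, 37, 57, 43, 31, 34, 30, 35, 29, 40]
Sum = 18 + 37 + 57 + 43 + 31 + 34 + 30 + 35 + 29 + 40 = 354
Avg velocity = 354 / 10 = 35.4 points/sprint

35.4 points/sprint


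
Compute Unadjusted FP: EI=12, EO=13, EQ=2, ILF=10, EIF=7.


UFP = EI*4 + EO*5 + EQ*4 + ILF*10 + EIF*7
UFP = 12*4 + 13*5 + 2*4 + 10*10 + 7*7
UFP = 48 + 65 + 8 + 100 + 49
UFP = 270

270


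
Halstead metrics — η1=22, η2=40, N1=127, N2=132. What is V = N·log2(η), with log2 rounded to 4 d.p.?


Formula: V = N * log2(η), where N = N1 + N2 and η = η1 + η2
η = 22 + 40 = 62
N = 127 + 132 = 259
log2(62) ≈ 5.9542
V = 259 * 5.9542 = 1542.14

1542.14


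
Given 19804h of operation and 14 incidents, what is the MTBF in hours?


Formula: MTBF = Total operating time / Number of failures
MTBF = 19804 / 14
MTBF = 1414.57 hours

1414.57 hours


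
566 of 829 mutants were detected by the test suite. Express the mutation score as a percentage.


Mutation score = killed / total * 100
Mutation score = 566 / 829 * 100
Mutation score = 68.28%

68.28%


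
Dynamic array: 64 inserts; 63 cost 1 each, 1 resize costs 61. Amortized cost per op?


Formula: Amortized cost = Total cost / Operations
Total cost = (63 * 1) + (1 * 61)
Total cost = 63 + 61 = 124
Amortized = 124 / 64 = 1.9375

1.9375


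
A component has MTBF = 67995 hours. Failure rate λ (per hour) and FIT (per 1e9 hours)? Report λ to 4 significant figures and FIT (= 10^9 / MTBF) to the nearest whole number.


Formula: λ = 1 / MTBF; FIT = λ × 1e9 = 1e9 / MTBF
λ = 1 / 67995 ≈ 1.471e-05 failures/hour
FIT = 1e9 / 67995 ≈ 14707 failures per 1e9 hours (nearest whole number)

λ = 1.471e-05 /h, FIT = 14707


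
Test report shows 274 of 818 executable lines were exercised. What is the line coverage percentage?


Coverage = covered / total * 100
Coverage = 274 / 818 * 100
Coverage = 33.5%

33.5%


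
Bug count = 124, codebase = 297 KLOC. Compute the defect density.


Defect density = defects / KLOC
Defect density = 124 / 297
Defect density = 0.418 defects/KLOC

0.418 defects/KLOC


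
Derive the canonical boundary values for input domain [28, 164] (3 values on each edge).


Range: [28, 164]
Boundaries: just below min, min, min+1, max-1, max, just above max
Values: [27, 28, 29, 163, 164, 165]

[27, 28, 29, 163, 164, 165]


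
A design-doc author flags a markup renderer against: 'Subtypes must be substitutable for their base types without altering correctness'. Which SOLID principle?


This describes the Liskov Substitution Principle (LSP)

Liskov Substitution Principle (LSP)


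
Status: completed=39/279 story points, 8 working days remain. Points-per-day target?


Formula: Required rate = Remaining points / Days left
Remaining = 279 - 39 = 240 points
Required rate = 240 / 8 = 30.0 points/day

30.0 points/day


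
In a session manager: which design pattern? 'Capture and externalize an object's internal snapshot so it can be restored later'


This matches the Memento pattern

Memento


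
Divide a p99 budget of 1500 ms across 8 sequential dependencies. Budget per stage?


Formula: per_stage = total_budget / stages
per_stage = 1500 / 8
per_stage = 187.5 ms

187.5 ms


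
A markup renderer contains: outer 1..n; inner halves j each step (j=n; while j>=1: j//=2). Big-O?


Reasoning: n times log n
Complexity: O(n log n)

O(n log n)


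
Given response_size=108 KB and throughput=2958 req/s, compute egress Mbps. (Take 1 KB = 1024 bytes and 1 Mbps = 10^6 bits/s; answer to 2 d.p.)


Formula: Mbps = payload_bytes * RPS * 8 / 1e6
Payload per request = 108 KB = 108 * 1024 = 110592 bytes
Total bytes/sec = 110592 * 2958 = 327131136
Total bits/sec = 327131136 * 8 = 2617049088
Mbps = 2617049088 / 1e6 = 2617.05

2617.05 Mbps


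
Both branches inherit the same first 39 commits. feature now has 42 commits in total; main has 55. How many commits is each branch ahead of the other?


Common ancestor: commit #39
feature commits after divergence: 42 - 39 = 3
main commits after divergence: 55 - 39 = 16
feature is 3 commits ahead of main
main is 16 commits ahead of feature

feature ahead: 3, main ahead: 16


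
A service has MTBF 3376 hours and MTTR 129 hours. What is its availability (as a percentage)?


Availability = MTBF / (MTBF + MTTR)
Availability = 3376 / (3376 + 129)
Availability = 3376 / 3505
Availability = 96.3195%

96.3195%


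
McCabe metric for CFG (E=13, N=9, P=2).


Formula: V(G) = E - N + 2P
V(G) = 13 - 9 + 2*2
V(G) = 4 + 4
V(G) = 8

8


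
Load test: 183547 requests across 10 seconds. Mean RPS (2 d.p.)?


Formula: throughput = requests / seconds
throughput = 183547 / 10
throughput = 18354.7 requests/second

18354.7 requests/second


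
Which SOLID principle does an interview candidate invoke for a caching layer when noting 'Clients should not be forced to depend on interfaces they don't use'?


This describes the Interface Segregation Principle (ISP)

Interface Segregation Principle (ISP)


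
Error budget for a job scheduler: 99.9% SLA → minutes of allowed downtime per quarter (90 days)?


Formula: allowed downtime = period * (100 - SLA) / 100
Period (quarter (90 days)) = 129600 minutes
Unavailability fraction = (100 - 99.9) / 100
Allowed downtime = 129600 * (100 - 99.9) / 100
Allowed downtime = 129.6 minutes

129.6 minutes


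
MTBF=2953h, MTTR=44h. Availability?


Availability = MTBF / (MTBF + MTTR)
Availability = 2953 / (2953 + 44)
Availability = 2953 / 2997
Availability = 98.5319%

98.5319%


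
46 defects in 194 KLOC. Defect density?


Defect density = defects / KLOC
Defect density = 46 / 194
Defect density = 0.237 defects/KLOC

0.237 defects/KLOC


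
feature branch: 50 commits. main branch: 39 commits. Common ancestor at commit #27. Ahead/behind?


Common ancestor: commit #27
feature commits after divergence: 50 - 27 = 23
main commits after divergence: 39 - 27 = 12
feature is 23 commits ahead of main
main is 12 commits ahead of feature

feature ahead: 23, main ahead: 12


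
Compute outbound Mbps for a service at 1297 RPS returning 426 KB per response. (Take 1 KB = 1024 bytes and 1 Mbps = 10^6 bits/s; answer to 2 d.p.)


Formula: Mbps = payload_bytes * RPS * 8 / 1e6
Payload per request = 426 KB = 426 * 1024 = 436224 bytes
Total bytes/sec = 436224 * 1297 = 565782528
Total bits/sec = 565782528 * 8 = 4526260224
Mbps = 4526260224 / 1e6 = 4526.26

4526.26 Mbps


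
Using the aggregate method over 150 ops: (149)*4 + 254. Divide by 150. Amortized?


Formula: Amortized cost = Total cost / Operations
Total cost = (149 * 4) + (1 * 254)
Total cost = 596 + 254 = 850
Amortized = 850 / 150 = 5.6667

5.6667


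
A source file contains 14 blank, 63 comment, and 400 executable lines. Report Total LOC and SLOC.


Total LOC = blank + comment + code
Total LOC = 14 + 63 + 400 = 477
SLOC (source only) = code = 400

Total LOC: 477, SLOC: 400


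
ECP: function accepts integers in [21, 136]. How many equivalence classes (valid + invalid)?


Valid range: [21, 136]
Class 1: x < 21 — invalid
Class 2: 21 ≤ x ≤ 136 — valid
Class 3: x > 136 — invalid
Total equivalence classes: 3

3 equivalence classes


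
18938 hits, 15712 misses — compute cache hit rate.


Formula: hit rate = hits / (hits + misses) * 100
hit rate = 18938 / (18938 + 15712) * 100
hit rate = 18938 / 34650 * 100
hit rate = 54.66%

54.66%


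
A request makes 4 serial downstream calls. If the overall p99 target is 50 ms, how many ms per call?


Formula: per_stage = total_budget / stages
per_stage = 50 / 4
per_stage = 12.5 ms

12.5 ms


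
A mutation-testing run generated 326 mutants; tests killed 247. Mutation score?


Mutation score = killed / total * 100
Mutation score = 247 / 326 * 100
Mutation score = 75.77%

75.77%


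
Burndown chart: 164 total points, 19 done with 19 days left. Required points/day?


Formula: Required rate = Remaining points / Days left
Remaining = 164 - 19 = 145 points
Required rate = 145 / 19 = 7.63 points/day

7.63 points/day


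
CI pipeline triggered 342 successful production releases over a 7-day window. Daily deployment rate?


Formula: deployments per day = releases / days
= 342 / 7
= 48.857 deploys/day
(equivalently, 342.0 deploys/week)

48.857 deploys/day


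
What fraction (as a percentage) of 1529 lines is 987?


Coverage = covered / total * 100
Coverage = 987 / 1529 * 100
Coverage = 64.55%

64.55%


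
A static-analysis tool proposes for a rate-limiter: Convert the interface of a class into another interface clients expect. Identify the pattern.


This matches the Adapter pattern

Adapter


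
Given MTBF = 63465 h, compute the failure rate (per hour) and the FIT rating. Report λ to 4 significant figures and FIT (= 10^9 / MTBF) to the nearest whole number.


Formula: λ = 1 / MTBF; FIT = λ × 1e9 = 1e9 / MTBF
λ = 1 / 63465 ≈ 1.576e-05 failures/hour
FIT = 1e9 / 63465 ≈ 15757 failures per 1e9 hours (nearest whole number)

λ = 1.576e-05 /h, FIT = 15757


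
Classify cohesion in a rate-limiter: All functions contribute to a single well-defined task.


Reasoning: Best: single purpose
Type: Functional cohesion

Functional cohesion


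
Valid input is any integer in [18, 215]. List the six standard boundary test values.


Range: [18, 215]
Boundaries: just below min, min, min+1, max-1, max, just above max
Values: [17, 18, 19, 214, 215, 216]

[17, 18, 19, 214, 215, 216]


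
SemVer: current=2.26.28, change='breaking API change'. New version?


Current: 2.26.28
Change category: 'breaking API change' → major bump
SemVer rule: major bump → increment MAJOR, reset MINOR and PATCH to 0
New: 3.0.0

3.0.0


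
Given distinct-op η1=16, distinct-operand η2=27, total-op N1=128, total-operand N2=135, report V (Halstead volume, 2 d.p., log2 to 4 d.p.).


Formula: V = N * log2(η), where N = N1 + N2 and η = η1 + η2
η = 16 + 27 = 43
N = 128 + 135 = 263
log2(43) ≈ 5.4263
V = 263 * 5.4263 = 1427.12

1427.12


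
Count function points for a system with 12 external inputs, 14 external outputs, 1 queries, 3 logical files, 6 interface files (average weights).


UFP = EI*4 + EO*5 + EQ*4 + ILF*10 + EIF*7
UFP = 12*4 + 14*5 + 1*4 + 3*10 + 6*7
UFP = 48 + 70 + 4 + 30 + 42
UFP = 194

194


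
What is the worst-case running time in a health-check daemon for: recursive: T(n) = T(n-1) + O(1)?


Reasoning: linear recursion with constant work per frame
Complexity: O(n)

O(n)


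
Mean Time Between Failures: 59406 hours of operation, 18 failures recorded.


Formula: MTBF = Total operating time / Number of failures
MTBF = 59406 / 18
MTBF = 3300.33 hours

3300.33 hours


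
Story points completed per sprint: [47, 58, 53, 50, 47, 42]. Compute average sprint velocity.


Formula: Avg velocity = Total points / Number of sprints
Points: [47, 58, 53, 50, 47, 42]
Sum = 47 + 58 + 53 + 50 + 47 + 42 = 297
Avg velocity = 297 / 6 = 49.5 points/sprint

49.5 points/sprint


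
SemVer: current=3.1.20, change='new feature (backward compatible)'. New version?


Current: 3.1.20
Change category: 'new feature (backward compatible)' → minor bump
SemVer rule: minor bump → increment MINOR, reset PATCH to 0 (MAJOR unchanged)
New: 3.2.0

3.2.0


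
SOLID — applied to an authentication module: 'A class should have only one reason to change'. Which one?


This describes the Single Responsibility Principle (SRP)

Single Responsibility Principle (SRP)


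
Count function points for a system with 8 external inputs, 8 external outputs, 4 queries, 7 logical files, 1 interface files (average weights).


UFP = EI*4 + EO*5 + EQ*4 + ILF*10 + EIF*7
UFP = 8*4 + 8*5 + 4*4 + 7*10 + 1*7
UFP = 32 + 40 + 16 + 70 + 7
UFP = 165

165


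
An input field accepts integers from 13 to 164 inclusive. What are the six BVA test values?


Range: [13, 164]
Boundaries: just below min, min, min+1, max-1, max, just above max
Values: [12, 13, 14, 163, 164, 165]

[12, 13, 14, 163, 164, 165]


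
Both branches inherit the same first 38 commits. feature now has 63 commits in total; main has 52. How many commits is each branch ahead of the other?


Common ancestor: commit #38
feature commits after divergence: 63 - 38 = 25
main commits after divergence: 52 - 38 = 14
feature is 25 commits ahead of main
main is 14 commits ahead of feature

feature ahead: 25, main ahead: 14


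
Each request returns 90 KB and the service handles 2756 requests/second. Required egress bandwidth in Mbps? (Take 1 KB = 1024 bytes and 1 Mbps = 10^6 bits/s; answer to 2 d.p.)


Formula: Mbps = payload_bytes * RPS * 8 / 1e6
Payload per request = 90 KB = 90 * 1024 = 92160 bytes
Total bytes/sec = 92160 * 2756 = 253992960
Total bits/sec = 253992960 * 8 = 2031943680
Mbps = 2031943680 / 1e6 = 2031.94

2031.94 Mbps


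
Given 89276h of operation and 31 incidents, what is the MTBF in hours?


Formula: MTBF = Total operating time / Number of failures
MTBF = 89276 / 31
MTBF = 2879.87 hours

2879.87 hours


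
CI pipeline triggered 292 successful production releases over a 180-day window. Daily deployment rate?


Formula: deployments per day = releases / days
= 292 / 180
= 1.622 deploys/day
(equivalently, 11.36 deploys/week)

1.622 deploys/day


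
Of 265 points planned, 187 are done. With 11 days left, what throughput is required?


Formula: Required rate = Remaining points / Days left
Remaining = 265 - 187 = 78 points
Required rate = 78 / 11 = 7.09 points/day

7.09 points/day


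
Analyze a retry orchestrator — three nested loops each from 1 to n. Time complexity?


Reasoning: three levels of nesting over n
Complexity: O(n^3)

O(n^3)


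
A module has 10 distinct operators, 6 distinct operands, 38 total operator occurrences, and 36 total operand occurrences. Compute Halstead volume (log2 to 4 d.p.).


Formula: V = N * log2(η), where N = N1 + N2 and η = η1 + η2
η = 10 + 6 = 16
N = 38 + 36 = 74
log2(16) ≈ 4.0000
V = 74 * 4.0000 = 296.00

296.00


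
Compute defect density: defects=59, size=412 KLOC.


Defect density = defects / KLOC
Defect density = 59 / 412
Defect density = 0.143 defects/KLOC

0.143 defects/KLOC


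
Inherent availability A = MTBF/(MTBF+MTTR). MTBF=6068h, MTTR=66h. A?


Availability = MTBF / (MTBF + MTTR)
Availability = 6068 / (6068 + 66)
Availability = 6068 / 6134
Availability = 98.924%

98.924%


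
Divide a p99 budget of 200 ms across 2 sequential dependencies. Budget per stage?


Formula: per_stage = total_budget / stages
per_stage = 200 / 2
per_stage = 100.0 ms

100.0 ms


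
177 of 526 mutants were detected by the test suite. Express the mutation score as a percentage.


Mutation score = killed / total * 100
Mutation score = 177 / 526 * 100
Mutation score = 33.65%

33.65%


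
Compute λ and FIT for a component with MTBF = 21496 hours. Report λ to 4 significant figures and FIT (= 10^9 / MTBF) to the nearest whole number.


Formula: λ = 1 / MTBF; FIT = λ × 1e9 = 1e9 / MTBF
λ = 1 / 21496 ≈ 4.652e-05 failures/hour
FIT = 1e9 / 21496 ≈ 46520 failures per 1e9 hours (nearest whole number)

λ = 4.652e-05 /h, FIT = 46520


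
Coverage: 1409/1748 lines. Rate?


Coverage = covered / total * 100
Coverage = 1409 / 1748 * 100
Coverage = 80.61%

80.61%


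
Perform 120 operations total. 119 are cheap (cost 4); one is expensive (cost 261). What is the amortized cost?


Formula: Amortized cost = Total cost / Operations
Total cost = (119 * 4) + (1 * 261)
Total cost = 476 + 261 = 737
Amortized = 737 / 120 = 6.1417

6.1417


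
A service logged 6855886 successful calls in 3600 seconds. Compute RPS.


Formula: throughput = requests / seconds
throughput = 6855886 / 3600
throughput = 1904.41 requests/second

1904.41 requests/second


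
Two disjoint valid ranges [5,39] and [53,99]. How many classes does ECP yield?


Valid ranges: [5,39] and [53,99]
Class 1: x < 5 — invalid
Class 2: 5 ≤ x ≤ 39 — valid
Class 3: 39 < x < 53 — invalid (gap between ranges)
Class 4: 53 ≤ x ≤ 99 — valid
Class 5: x > 99 — invalid
Total equivalence classes: 5

5 equivalence classes


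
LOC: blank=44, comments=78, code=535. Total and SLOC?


Total LOC = blank + comment + code
Total LOC = 44 + 78 + 535 = 657
SLOC (source only) = code = 535

Total LOC: 657, SLOC: 535


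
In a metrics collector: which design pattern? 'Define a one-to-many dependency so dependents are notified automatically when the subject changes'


This matches the Observer pattern

Observer


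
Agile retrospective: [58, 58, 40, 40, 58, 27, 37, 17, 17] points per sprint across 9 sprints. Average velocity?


Formula: Avg velocity = Total points / Number of sprints
Points: [58, 58, 40, 40, 58, 27, 37, 17, 17]
Sum = 58 + 58 + 40 + 40 + 58 + 27 + 37 + 17 + 17 = 352
Avg velocity = 352 / 9 = 39.11 points/sprint

39.11 points/sprint


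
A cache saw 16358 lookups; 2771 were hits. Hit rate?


Formula: hit rate = hits / (hits + misses) * 100
hit rate = 2771 / (2771 + 13587) * 100
hit rate = 2771 / 16358 * 100
hit rate = 16.94%

16.94%
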